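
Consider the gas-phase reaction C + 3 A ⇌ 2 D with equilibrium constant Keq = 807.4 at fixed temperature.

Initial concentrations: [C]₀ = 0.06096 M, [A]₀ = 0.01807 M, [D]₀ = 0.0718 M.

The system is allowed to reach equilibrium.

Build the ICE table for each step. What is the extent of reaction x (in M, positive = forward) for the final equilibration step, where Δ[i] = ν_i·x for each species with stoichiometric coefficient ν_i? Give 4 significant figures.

x = -0.007066 M

Q₀ = 1.4333e+04 vs Keq = 807.4 ⇒ Q>K, reverse
Step 1:
                    C           A           D
  Initial     0.06096     0.01807      0.0718
  Change     0.007066      0.0212    -0.01413
  Equil       0.06803     0.03927     0.05767
  solve Keq expr → x = -0.007066; check Q = 807.4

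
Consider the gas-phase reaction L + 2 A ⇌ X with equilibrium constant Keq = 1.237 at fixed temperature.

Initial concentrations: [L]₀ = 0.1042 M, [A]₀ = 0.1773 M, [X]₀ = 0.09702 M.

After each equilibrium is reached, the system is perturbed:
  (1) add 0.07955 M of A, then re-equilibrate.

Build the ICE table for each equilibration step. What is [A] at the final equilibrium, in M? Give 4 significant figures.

Q₀ = 29.62 vs Keq = 1.237 ⇒ Q>K, reverse
Step 1:
                  L         A         X
  Initial    0.1042    0.1773   0.09702
  Change    0.07378    0.1476  -0.07378
  Equil       0.178    0.3249   0.02324
  solve Keq expr → x = -0.07378; check Q = 1.237
Then add 0.07955 M of A.
Step 2:
                  L         A         X
  Initial     0.178    0.4044   0.02324
  Change  -0.008322  -0.01664  0.008322
  Equil      0.1697    0.3878   0.03156
  solve Keq expr → x = 0.008322; check Q = 1.237

[A]_eq = 0.3878 M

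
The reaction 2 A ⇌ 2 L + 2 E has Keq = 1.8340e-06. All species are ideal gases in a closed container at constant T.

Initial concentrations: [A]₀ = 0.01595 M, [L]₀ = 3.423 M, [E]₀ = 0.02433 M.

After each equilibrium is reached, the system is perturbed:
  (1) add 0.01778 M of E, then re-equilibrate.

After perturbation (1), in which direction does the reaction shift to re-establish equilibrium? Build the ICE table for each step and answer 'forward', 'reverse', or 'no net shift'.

Direction: reverse

Q₀ = 27.26 vs Keq = 1.8340e-06 ⇒ Q>K, reverse
Step 1:
                    A           L           E
  init        0.01595       3.423     0.02433
  Δ           0.02431    -0.02431    -0.02431
  eq          0.04026       3.399  1.6044e-05
  solve Keq expr → x = -0.01216; check Q = 1.8340e-06
Then add 0.01778 M of E.
Step 2:
                    A           L           E
  init        0.04026       3.399      0.0178
  Δ           0.01777    -0.01777    -0.01777
  eq          0.05804       3.381  2.3247e-05
  solve Keq expr → x = -0.008886; check Q = 1.8340e-06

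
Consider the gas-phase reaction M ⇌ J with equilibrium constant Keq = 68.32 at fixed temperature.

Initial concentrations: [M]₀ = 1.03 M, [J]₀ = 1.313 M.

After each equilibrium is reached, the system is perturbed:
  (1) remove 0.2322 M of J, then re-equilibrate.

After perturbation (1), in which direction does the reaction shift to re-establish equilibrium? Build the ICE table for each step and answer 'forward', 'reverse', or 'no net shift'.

Q₀ = 1.275 vs Keq = 68.32 ⇒ Q<K, forward
Step 1:
                  M         J
  I            1.03     1.313
  C         -0.9962    0.9962
  E          0.0338     2.309
  solve Keq expr → x = 0.9962; check Q = 68.32
Then remove 0.2322 M of J.
Step 2:
                  M         J
  I          0.0338     2.077
  C        -0.00335   0.00335
  E         0.03045      2.08
  solve Keq expr → x = 0.00335; check Q = 68.32

Direction: forward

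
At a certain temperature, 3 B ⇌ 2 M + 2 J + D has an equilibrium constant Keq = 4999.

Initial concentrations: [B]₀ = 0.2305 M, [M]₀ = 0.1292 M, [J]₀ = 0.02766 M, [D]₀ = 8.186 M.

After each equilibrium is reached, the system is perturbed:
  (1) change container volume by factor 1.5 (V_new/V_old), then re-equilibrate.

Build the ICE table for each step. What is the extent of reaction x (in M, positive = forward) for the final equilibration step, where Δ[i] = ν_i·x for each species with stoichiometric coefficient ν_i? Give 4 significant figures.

Q₀ = 0.008537 vs Keq = 4999 ⇒ Q<K, forward
Step 1:
                   B          M          J          D
  I           0.2305     0.1292    0.02766      8.186
  C          -0.2152     0.1435     0.1435    0.07173
  E          0.01532     0.2727     0.1711      8.258
  solve Keq expr → x = 0.07173; check Q = 4999
Then change container volume by factor 1.5 (V_new/V_old).
Step 2:
                   B          M          J          D
  I          0.01021     0.1818     0.1141      5.505
  C        -0.002305   0.001536   0.001536 7.6821e-04
  E         0.007909     0.1833     0.1156      5.506
  solve Keq expr → x = 7.6821e-04; check Q = 4999

x = 7.6821e-04 M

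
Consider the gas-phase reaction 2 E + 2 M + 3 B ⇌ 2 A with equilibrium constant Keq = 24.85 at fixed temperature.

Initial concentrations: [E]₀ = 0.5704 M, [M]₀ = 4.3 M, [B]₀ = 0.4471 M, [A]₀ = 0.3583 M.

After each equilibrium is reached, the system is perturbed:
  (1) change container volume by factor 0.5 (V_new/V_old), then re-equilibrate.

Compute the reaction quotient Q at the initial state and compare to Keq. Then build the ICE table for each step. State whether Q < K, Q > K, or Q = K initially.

Q₀ = 0.2388; Q < K (proceeds forward)

Q₀ = 0.2388 vs Keq = 24.85 ⇒ Q<K, forward
Step 1:
                    E           M           B           A
  init         0.5704         4.3      0.4471      0.3583
  Δ           -0.1859     -0.1859     -0.2789      0.1859
  eq           0.3845       4.114      0.1682      0.5442
  solve Keq expr → x = 0.09295; check Q = 24.85
Then change container volume by factor 0.5 (V_new/V_old).
Step 2:
                    E           M           B           A
  init          0.769       8.228      0.3365       1.088
  Δ           -0.1363     -0.1363     -0.2044      0.1363
  eq           0.6327       8.092      0.1321       1.225
  solve Keq expr → x = 0.06815; check Q = 24.85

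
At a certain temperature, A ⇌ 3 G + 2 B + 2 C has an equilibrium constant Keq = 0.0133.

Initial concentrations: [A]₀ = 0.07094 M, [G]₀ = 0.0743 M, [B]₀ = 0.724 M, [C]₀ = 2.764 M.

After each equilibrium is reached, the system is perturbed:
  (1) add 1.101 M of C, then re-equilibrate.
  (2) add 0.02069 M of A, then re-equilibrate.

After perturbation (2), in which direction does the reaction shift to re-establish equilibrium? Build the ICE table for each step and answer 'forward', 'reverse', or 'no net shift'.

Direction: forward

Q₀ = 0.02315 vs Keq = 0.0133 ⇒ Q>K, reverse
Step 1:
                    A           G           B           C
  I           0.07094      0.0743       0.724       2.764
  C          0.003652    -0.01096   -0.007305   -0.007305
  E           0.07459     0.06334      0.7167       2.757
  solve Keq expr → x = -0.003652; check Q = 0.0133
Then add 1.101 M of C.
Step 2:
                    A           G           B           C
  I           0.07459     0.06334      0.7167       3.858
  C           0.00381    -0.01143   -0.007619   -0.007619
  E            0.0784     0.05191      0.7091        3.85
  solve Keq expr → x = -0.00381; check Q = 0.0133
Then add 0.02069 M of A.
Step 3:
                    A           G           B           C
  I           0.09909     0.05191      0.7091        3.85
  C         -0.001272    0.003816    0.002544    0.002544
  E           0.09782     0.05573      0.7116       3.853
  solve Keq expr → x = 0.001272; check Q = 0.0133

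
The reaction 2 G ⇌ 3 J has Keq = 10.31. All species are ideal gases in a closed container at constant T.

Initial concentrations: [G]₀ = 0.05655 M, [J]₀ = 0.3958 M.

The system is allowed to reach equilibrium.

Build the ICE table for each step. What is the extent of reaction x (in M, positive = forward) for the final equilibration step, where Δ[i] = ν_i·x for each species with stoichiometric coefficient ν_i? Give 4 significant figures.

x = -0.007319 M

Q₀ = 19.39 vs Keq = 10.31 ⇒ Q>K, reverse
Step 1:
                    G           J
  I           0.05655      0.3958
  C           0.01464    -0.02196
  E           0.07119      0.3738
  solve Keq expr → x = -0.007319; check Q = 10.31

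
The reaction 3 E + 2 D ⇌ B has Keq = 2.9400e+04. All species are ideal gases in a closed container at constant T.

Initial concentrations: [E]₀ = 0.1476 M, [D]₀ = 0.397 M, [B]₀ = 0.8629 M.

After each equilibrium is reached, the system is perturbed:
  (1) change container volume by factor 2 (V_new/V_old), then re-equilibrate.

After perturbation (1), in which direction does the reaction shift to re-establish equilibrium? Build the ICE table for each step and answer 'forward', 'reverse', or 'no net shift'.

Q₀ = 1703 vs Keq = 2.9400e+04 ⇒ Q<K, forward
Step 1:
                  E         D         B
  I          0.1476     0.397    0.8629
  C        -0.08375  -0.05583   0.02792
  E         0.06385    0.3412    0.8908
  solve Keq expr → x = 0.02792; check Q = 2.9400e+04
Then change container volume by factor 2 (V_new/V_old).
Step 2:
                  E         D         B
  I         0.03193    0.1706    0.4454
  C         0.04031   0.02687  -0.01344
  E         0.07223    0.1975     0.432
  solve Keq expr → x = -0.01344; check Q = 2.9400e+04

Direction: reverse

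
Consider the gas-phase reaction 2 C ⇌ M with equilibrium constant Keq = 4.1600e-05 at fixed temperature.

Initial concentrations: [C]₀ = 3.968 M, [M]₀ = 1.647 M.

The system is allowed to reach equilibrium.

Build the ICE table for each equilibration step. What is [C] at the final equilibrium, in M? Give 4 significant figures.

Q₀ = 0.1046 vs Keq = 4.1600e-05 ⇒ Q>K, reverse
Step 1:
                    C           M
  I             3.968       1.647
  C              3.29      -1.645
  E             7.258    0.002191
  solve Keq expr → x = -1.645; check Q = 4.1600e-05

[C]_eq = 7.258 M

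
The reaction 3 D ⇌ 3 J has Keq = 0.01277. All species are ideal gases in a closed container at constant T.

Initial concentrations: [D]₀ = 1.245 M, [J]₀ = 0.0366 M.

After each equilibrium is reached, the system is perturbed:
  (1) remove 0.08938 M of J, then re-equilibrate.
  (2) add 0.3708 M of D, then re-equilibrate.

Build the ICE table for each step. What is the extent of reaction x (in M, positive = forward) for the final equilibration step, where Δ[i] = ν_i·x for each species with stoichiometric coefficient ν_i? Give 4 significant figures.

Q₀ = 2.5406e-05 vs Keq = 0.01277 ⇒ Q<K, forward
Step 1:
                  D         J
  init        1.245    0.0366
  Δ         -0.2062    0.2062
  eq          1.039    0.2428
  solve Keq expr → x = 0.06874; check Q = 0.01277
Then remove 0.08938 M of J.
Step 2:
                  D         J
  init        1.039    0.1534
  Δ        -0.07245   0.07245
  eq         0.9663    0.2259
  solve Keq expr → x = 0.02415; check Q = 0.01277
Then add 0.3708 M of D.
Step 3:
                  D         J
  init        1.337    0.2259
  Δ        -0.07025   0.07025
  eq          1.267    0.2961
  solve Keq expr → x = 0.02342; check Q = 0.01277

x = 0.02342 M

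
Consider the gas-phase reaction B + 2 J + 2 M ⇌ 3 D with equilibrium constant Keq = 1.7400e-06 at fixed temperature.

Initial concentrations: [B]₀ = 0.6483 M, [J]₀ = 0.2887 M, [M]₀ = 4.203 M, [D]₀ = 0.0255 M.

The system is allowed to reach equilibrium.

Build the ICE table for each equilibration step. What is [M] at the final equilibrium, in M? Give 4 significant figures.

Q₀ = 1.7371e-05 vs Keq = 1.7400e-06 ⇒ Q>K, reverse
Step 1:
                  B         J         M         D
  init       0.6483    0.2887     4.203    0.0255
  Δ        0.004457  0.008913  0.008913  -0.01337
  eq         0.6528    0.2976     4.212   0.01213
  solve Keq expr → x = -0.004457; check Q = 1.7400e-06

[M]_eq = 4.212 M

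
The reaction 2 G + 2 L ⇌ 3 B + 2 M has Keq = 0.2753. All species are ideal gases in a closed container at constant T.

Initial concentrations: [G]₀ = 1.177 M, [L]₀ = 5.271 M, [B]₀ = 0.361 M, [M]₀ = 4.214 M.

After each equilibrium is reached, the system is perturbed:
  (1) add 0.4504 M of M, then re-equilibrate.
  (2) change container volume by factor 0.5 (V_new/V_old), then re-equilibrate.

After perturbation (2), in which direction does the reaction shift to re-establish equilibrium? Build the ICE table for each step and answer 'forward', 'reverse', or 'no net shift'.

Q₀ = 0.02171 vs Keq = 0.2753 ⇒ Q<K, forward
Step 1:
                  G         L         B         M
  init        1.177     5.271     0.361     4.214
  Δ         -0.2191   -0.2191    0.3287    0.2191
  eq         0.9579     5.052    0.6897     4.433
  solve Keq expr → x = 0.1096; check Q = 0.2753
Then add 0.4504 M of M.
Step 2:
                  G         L         B         M
  init       0.9579     5.052    0.6897     4.884
  Δ         0.02028   0.02028  -0.03041  -0.02028
  eq         0.9782     5.072    0.6593     4.863
  solve Keq expr → x = -0.01014; check Q = 0.2753
Then change container volume by factor 0.5 (V_new/V_old).
Step 3:
                  G         L         B         M
  init        1.956     10.14     1.319     9.726
  Δ          0.1359    0.1359   -0.2039   -0.1359
  eq          2.092     10.28     1.115     9.591
  solve Keq expr → x = -0.06797; check Q = 0.2753

Direction: reverse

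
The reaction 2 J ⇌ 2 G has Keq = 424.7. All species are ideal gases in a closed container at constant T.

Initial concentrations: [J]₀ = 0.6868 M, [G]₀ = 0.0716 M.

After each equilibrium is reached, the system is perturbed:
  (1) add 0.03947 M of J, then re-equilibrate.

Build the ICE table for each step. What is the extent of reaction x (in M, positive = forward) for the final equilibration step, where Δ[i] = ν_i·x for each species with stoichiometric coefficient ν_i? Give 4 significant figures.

x = 0.01882 M

Q₀ = 0.01087 vs Keq = 424.7 ⇒ Q<K, forward
Step 1:
                  J         G
  Initial    0.6868    0.0716
  Change    -0.6517    0.6517
  Equil      0.0351    0.7233
  solve Keq expr → x = 0.3259; check Q = 424.7
Then add 0.03947 M of J.
Step 2:
                  J         G
  Initial   0.07457    0.7233
  Change   -0.03764   0.03764
  Equil     0.03692    0.7609
  solve Keq expr → x = 0.01882; check Q = 424.7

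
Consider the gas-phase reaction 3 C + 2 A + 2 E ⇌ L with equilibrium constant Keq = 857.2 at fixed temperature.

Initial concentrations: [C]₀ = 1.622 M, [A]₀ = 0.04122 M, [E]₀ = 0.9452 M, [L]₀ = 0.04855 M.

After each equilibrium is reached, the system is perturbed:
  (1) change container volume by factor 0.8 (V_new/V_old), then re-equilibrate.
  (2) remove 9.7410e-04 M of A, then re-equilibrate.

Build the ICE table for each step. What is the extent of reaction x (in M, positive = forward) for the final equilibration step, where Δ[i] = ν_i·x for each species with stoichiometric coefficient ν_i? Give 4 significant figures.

x = -4.7939e-04 M

Q₀ = 7.495 vs Keq = 857.2 ⇒ Q<K, forward
Step 1:
                  C         A         E         L
  I           1.622   0.04122    0.9452   0.04855
  C        -0.05441  -0.03628  -0.03628   0.01814
  E           1.568  0.004944    0.9089   0.06669
  solve Keq expr → x = 0.01814; check Q = 857.2
Then change container volume by factor 0.8 (V_new/V_old).
Step 2:
                  C         A         E         L
  I           1.959   0.00618     1.136   0.08336
  C       -0.004453 -0.002969 -0.002969  0.001484
  E           1.955  0.003212     1.133   0.08484
  solve Keq expr → x = 0.001484; check Q = 857.2
Then remove 9.7410e-04 M of A.
Step 3:
                  C         A         E         L
  I           1.955  0.002238     1.133   0.08484
  C        0.001438 9.5878e-04 9.5878e-04 -4.7939e-04
  E           1.956  0.003196     1.134   0.08436
  solve Keq expr → x = -4.7939e-04; check Q = 857.2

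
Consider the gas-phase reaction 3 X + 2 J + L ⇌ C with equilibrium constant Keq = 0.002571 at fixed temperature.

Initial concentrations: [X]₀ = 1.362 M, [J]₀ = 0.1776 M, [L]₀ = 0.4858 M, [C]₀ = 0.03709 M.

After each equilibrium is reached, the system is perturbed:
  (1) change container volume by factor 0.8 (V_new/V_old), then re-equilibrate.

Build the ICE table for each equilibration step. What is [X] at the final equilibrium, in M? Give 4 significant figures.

[X]_eq = 1.839 M

Q₀ = 0.958 vs Keq = 0.002571 ⇒ Q>K, reverse
Step 1:
                  X         J         L         C
  I           1.362    0.1776    0.4858   0.03709
  C          0.1105   0.07364   0.03682  -0.03682
  E           1.472    0.2512    0.5226 2.7076e-04
  solve Keq expr → x = -0.03682; check Q = 0.002571
Then change container volume by factor 0.8 (V_new/V_old).
Step 2:
                  X         J         L         C
  I           1.841     0.314    0.6533 3.3845e-04
  C       -0.002043 -0.001362 -6.8101e-04 6.8101e-04
  E           1.839    0.3127    0.6526  0.001019
  solve Keq expr → x = 6.8101e-04; check Q = 0.002571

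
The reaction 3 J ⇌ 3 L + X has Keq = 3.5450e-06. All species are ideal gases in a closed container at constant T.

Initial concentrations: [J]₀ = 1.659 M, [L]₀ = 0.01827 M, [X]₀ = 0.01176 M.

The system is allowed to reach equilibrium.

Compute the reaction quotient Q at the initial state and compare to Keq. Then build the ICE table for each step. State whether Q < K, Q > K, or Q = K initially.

Q₀ = 1.5707e-08; Q < K (proceeds forward)

Q₀ = 1.5707e-08 vs Keq = 3.5450e-06 ⇒ Q<K, forward
Step 1:
                  J         L         X
  init        1.659   0.01827   0.01176
  Δ        -0.05903   0.05903   0.01968
  eq            1.6    0.0773   0.03144
  solve Keq expr → x = 0.01968; check Q = 3.5450e-06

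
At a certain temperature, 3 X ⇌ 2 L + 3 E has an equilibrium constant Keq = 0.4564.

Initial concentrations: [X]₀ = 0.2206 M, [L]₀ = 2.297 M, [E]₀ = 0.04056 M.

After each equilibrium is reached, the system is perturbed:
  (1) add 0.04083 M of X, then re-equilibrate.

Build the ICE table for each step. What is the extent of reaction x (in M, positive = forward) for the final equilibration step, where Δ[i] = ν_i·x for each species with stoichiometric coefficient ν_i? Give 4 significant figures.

Q₀ = 0.03279 vs Keq = 0.4564 ⇒ Q<K, forward
Step 1:
                  X         L         E
  init       0.2206     2.297   0.04056
  Δ        -0.03911   0.02607   0.03911
  eq         0.1815     2.323   0.07967
  solve Keq expr → x = 0.01304; check Q = 0.4564
Then add 0.04083 M of X.
Step 2:
                  X         L         E
  init       0.2223     2.323   0.07967
  Δ         -0.0123  0.008203    0.0123
  eq           0.21     2.331   0.09197
  solve Keq expr → x = 0.004102; check Q = 0.4564

x = 0.004102 M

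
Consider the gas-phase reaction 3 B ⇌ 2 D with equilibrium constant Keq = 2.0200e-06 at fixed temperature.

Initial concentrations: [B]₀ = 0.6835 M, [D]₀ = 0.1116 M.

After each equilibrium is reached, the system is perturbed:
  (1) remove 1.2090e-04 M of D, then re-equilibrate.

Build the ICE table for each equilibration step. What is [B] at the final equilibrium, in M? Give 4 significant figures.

Q₀ = 0.039 vs Keq = 2.0200e-06 ⇒ Q>K, reverse
Step 1:
                   B          D
  Initial     0.6835     0.1116
  Change      0.1657    -0.1105
  Equil       0.8492   0.001112
  solve Keq expr → x = -0.05524; check Q = 2.0200e-06
Then remove 1.2090e-04 M of D.
Step 2:
                   B          D
  Initial     0.8492 9.9138e-04
  Change  -1.8082e-04 1.2054e-04
  Equil       0.8491   0.001112
  solve Keq expr → x = 6.0272e-05; check Q = 2.0200e-06

[B]_eq = 0.8491 M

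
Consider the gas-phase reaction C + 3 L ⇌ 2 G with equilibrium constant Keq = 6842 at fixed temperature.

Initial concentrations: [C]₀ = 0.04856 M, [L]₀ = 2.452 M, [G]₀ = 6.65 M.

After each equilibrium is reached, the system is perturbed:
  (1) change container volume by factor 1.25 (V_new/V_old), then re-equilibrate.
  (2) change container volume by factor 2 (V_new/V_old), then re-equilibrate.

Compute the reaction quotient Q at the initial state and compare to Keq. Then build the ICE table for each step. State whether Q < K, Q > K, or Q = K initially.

Q₀ = 61.77 vs Keq = 6842 ⇒ Q<K, forward
Step 1:
                    C           L           G
  init        0.04856       2.452        6.65
  Δ          -0.04802     -0.1441     0.09604
  eq       5.4105e-04       2.308       6.746
  solve Keq expr → x = 0.04802; check Q = 6842
Then change container volume by factor 1.25 (V_new/V_old).
Step 2:
                    C           L           G
  init     4.3284e-04       1.846       5.397
  Δ        2.4255e-04  7.2766e-04 -4.8511e-04
  eq       6.7539e-04       1.847       5.396
  solve Keq expr → x = -2.4255e-04; check Q = 6842
Then change container volume by factor 2 (V_new/V_old).
Step 3:
                    C           L           G
  init     3.3770e-04      0.9235       2.698
  Δ        9.9806e-04    0.002994   -0.001996
  eq         0.001336      0.9265       2.696
  solve Keq expr → x = -9.9806e-04; check Q = 6842

Q₀ = 61.77; Q < K (proceeds forward)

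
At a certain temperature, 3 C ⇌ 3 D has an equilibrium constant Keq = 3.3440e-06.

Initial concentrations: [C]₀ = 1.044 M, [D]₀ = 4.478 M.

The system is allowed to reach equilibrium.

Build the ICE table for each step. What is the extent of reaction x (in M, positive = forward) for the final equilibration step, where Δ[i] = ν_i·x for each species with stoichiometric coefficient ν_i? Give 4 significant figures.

x = -1.466 M

Q₀ = 78.91 vs Keq = 3.3440e-06 ⇒ Q>K, reverse
Step 1:
                    C           D
  Initial       1.044       4.478
  Change        4.397      -4.397
  Equil         5.441     0.08136
  solve Keq expr → x = -1.466; check Q = 3.3440e-06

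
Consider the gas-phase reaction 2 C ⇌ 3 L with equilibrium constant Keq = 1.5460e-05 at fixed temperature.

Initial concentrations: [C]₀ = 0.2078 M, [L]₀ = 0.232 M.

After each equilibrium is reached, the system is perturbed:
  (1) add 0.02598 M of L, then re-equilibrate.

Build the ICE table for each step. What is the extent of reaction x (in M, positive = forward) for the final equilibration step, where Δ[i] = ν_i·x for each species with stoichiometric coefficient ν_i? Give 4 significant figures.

x = -0.008528 M

Q₀ = 0.2892 vs Keq = 1.5460e-05 ⇒ Q>K, reverse
Step 1:
                    C           L
  init         0.2078       0.232
  Δ            0.1464     -0.2195
  eq           0.3542     0.01247
  solve Keq expr → x = -0.07318; check Q = 1.5460e-05
Then add 0.02598 M of L.
Step 2:
                    C           L
  init         0.3542     0.03845
  Δ           0.01706    -0.02558
  eq           0.3712     0.01287
  solve Keq expr → x = -0.008528; check Q = 1.5460e-05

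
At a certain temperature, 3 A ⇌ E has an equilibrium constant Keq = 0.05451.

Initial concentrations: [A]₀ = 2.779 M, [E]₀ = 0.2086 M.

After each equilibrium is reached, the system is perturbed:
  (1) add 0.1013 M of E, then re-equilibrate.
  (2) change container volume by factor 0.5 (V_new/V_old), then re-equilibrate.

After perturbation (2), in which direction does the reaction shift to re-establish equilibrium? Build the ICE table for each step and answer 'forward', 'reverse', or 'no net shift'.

Direction: forward

Q₀ = 0.00972 vs Keq = 0.05451 ⇒ Q<K, forward
Step 1:
                  A         E
  I           2.779    0.2086
  C         -0.7468    0.2489
  E           2.032    0.4575
  solve Keq expr → x = 0.2489; check Q = 0.05451
Then add 0.1013 M of E.
Step 2:
                  A         E
  I           2.032    0.5588
  C         0.09726  -0.03242
  E            2.13    0.5264
  solve Keq expr → x = -0.03242; check Q = 0.05451
Then change container volume by factor 0.5 (V_new/V_old).
Step 3:
                  A         E
  I           4.259     1.053
  C          -1.259    0.4195
  E               3     1.472
  solve Keq expr → x = 0.4195; check Q = 0.05451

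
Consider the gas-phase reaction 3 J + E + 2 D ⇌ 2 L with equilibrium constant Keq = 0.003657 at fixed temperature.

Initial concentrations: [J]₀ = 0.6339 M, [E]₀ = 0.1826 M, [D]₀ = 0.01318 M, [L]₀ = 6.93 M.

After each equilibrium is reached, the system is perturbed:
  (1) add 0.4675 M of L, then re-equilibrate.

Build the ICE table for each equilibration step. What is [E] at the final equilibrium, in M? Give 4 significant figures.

[E]_eq = 1.896 M

Q₀ = 5.9439e+06 vs Keq = 0.003657 ⇒ Q>K, reverse
Step 1:
                  J         E         D         L
  I          0.6339    0.1826   0.01318      6.93
  C           4.969     1.656     3.313    -3.313
  E           5.603     1.839     3.326     3.617
  solve Keq expr → x = -1.656; check Q = 0.003657
Then add 0.4675 M of L.
Step 2:
                  J         E         D         L
  I           5.603     1.839     3.326     4.085
  C          0.1698   0.05661    0.1132   -0.1132
  E           5.773     1.896     3.439     3.972
  solve Keq expr → x = -0.05661; check Q = 0.003657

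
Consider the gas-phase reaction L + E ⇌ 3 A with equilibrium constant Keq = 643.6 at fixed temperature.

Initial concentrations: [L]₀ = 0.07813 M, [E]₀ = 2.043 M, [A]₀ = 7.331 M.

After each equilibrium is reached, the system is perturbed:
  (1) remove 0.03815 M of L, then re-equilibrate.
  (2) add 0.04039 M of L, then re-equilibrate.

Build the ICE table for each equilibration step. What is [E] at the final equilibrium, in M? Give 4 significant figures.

Q₀ = 2468 vs Keq = 643.6 ⇒ Q>K, reverse
Step 1:
                   L          E          A
  I          0.07813      2.043      7.331
  C           0.1519     0.1519    -0.4558
  E           0.2301      2.195      6.875
  solve Keq expr → x = -0.1519; check Q = 643.6
Then remove 0.03815 M of L.
Step 2:
                   L          E          A
  I           0.1919      2.195      6.875
  C           0.0273     0.0273    -0.0819
  E           0.2192      2.222      6.793
  solve Keq expr → x = -0.0273; check Q = 643.6
Then add 0.04039 M of L.
Step 3:
                   L          E          A
  I           0.2596      2.222      6.793
  C         -0.02889   -0.02889    0.08668
  E           0.2307      2.193       6.88
  solve Keq expr → x = 0.02889; check Q = 643.6

[E]_eq = 2.193 M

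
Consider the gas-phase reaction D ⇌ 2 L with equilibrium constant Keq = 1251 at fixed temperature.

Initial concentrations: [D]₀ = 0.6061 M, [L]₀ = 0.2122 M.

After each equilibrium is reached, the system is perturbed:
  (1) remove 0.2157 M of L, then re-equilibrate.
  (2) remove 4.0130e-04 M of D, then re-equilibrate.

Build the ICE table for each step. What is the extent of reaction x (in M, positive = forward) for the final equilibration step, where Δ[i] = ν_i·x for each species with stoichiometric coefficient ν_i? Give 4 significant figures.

x = -3.9976e-04 M

Q₀ = 0.07429 vs Keq = 1251 ⇒ Q<K, forward
Step 1:
                    D           L
  I            0.6061      0.2122
  C           -0.6045       1.209
  E          0.001614       1.421
  solve Keq expr → x = 0.6045; check Q = 1251
Then remove 0.2157 M of L.
Step 2:
                    D           L
  I          0.001614       1.205
  C       -4.5115e-04  9.0230e-04
  E          0.001163       1.206
  solve Keq expr → x = 4.5115e-04; check Q = 1251
Then remove 4.0130e-04 M of D.
Step 3:
                    D           L
  I        7.6204e-04       1.206
  C        3.9976e-04 -7.9952e-04
  E          0.001162       1.206
  solve Keq expr → x = -3.9976e-04; check Q = 1251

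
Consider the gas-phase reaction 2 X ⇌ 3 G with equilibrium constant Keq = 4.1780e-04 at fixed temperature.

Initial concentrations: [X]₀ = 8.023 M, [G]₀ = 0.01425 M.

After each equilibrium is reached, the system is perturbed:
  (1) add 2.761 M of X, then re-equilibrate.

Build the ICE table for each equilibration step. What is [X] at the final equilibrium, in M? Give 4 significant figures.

Q₀ = 4.4954e-08 vs Keq = 4.1780e-04 ⇒ Q<K, forward
Step 1:
                    X           G
  Initial       8.023     0.01425
  Change      -0.1871      0.2807
  Equil         7.836      0.2949
  solve Keq expr → x = 0.09356; check Q = 4.1780e-04
Then add 2.761 M of X.
Step 2:
                    X           G
  Initial        10.6      0.2949
  Change     -0.04317     0.06476
  Equil         10.55      0.3597
  solve Keq expr → x = 0.02159; check Q = 4.1780e-04

[X]_eq = 10.55 M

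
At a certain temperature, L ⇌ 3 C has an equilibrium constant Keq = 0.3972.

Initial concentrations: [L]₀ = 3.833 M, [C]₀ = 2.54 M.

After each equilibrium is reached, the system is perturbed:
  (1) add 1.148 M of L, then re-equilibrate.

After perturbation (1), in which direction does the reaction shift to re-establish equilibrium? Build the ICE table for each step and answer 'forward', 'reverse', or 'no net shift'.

Direction: forward

Q₀ = 4.275 vs Keq = 0.3972 ⇒ Q>K, reverse
Step 1:
                   L          C
  I            3.833       2.54
  C           0.4488     -1.346
  E            4.282      1.194
  solve Keq expr → x = -0.4488; check Q = 0.3972
Then add 1.148 M of L.
Step 2:
                   L          C
  I             5.43      1.194
  C         -0.03194    0.09581
  E            5.398      1.289
  solve Keq expr → x = 0.03194; check Q = 0.3972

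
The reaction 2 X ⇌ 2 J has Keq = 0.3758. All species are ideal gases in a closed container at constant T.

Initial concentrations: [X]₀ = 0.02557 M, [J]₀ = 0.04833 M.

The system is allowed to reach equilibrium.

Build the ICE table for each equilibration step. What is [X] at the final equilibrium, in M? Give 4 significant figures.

Q₀ = 3.572 vs Keq = 0.3758 ⇒ Q>K, reverse
Step 1:
                  X         J
  Initial   0.02557   0.04833
  Change    0.02024  -0.02024
  Equil     0.04581   0.02809
  solve Keq expr → x = -0.01012; check Q = 0.3758

[X]_eq = 0.04581 M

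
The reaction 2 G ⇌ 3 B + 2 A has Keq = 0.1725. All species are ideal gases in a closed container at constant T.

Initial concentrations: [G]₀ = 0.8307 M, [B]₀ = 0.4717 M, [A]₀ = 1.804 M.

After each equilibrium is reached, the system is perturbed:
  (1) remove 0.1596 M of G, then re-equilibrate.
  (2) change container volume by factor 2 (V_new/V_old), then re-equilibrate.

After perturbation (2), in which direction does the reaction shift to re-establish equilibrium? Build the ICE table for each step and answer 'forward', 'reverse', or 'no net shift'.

Q₀ = 0.495 vs Keq = 0.1725 ⇒ Q>K, reverse
Step 1:
                    G           B           A
  Initial      0.8307      0.4717       1.804
  Change      0.07367     -0.1105    -0.07367
  Equil        0.9044      0.3612        1.73
  solve Keq expr → x = -0.03684; check Q = 0.1725
Then remove 0.1596 M of G.
Step 2:
                    G           B           A
  Initial      0.7448      0.3612        1.73
  Change      0.02297    -0.03446    -0.02297
  Equil        0.7677      0.3267       1.707
  solve Keq expr → x = -0.01149; check Q = 0.1725
Then change container volume by factor 2 (V_new/V_old).
Step 3:
                    G           B           A
  Initial      0.3839      0.1634      0.8537
  Change     -0.07119      0.1068     0.07119
  Equil        0.3127      0.2702      0.9249
  solve Keq expr → x = 0.0356; check Q = 0.1725

Direction: forward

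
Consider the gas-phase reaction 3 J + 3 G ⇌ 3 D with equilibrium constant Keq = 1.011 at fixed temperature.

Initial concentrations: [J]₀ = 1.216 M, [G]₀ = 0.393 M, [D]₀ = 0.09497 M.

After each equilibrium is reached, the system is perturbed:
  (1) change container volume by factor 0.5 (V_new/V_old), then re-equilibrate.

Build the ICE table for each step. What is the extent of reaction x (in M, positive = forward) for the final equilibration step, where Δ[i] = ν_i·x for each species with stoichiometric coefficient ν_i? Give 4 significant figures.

x = 0.04852 M

Q₀ = 0.007848 vs Keq = 1.011 ⇒ Q<K, forward
Step 1:
                   J          G          D
  Initial      1.216      0.393    0.09497
  Change     -0.1565    -0.1565     0.1565
  Equil        1.059     0.2365     0.2515
  solve Keq expr → x = 0.05217; check Q = 1.011
Then change container volume by factor 0.5 (V_new/V_old).
Step 2:
                   J          G          D
  Initial      2.119      0.473      0.503
  Change     -0.1456    -0.1456     0.1456
  Equil        1.973     0.3274     0.6485
  solve Keq expr → x = 0.04852; check Q = 1.011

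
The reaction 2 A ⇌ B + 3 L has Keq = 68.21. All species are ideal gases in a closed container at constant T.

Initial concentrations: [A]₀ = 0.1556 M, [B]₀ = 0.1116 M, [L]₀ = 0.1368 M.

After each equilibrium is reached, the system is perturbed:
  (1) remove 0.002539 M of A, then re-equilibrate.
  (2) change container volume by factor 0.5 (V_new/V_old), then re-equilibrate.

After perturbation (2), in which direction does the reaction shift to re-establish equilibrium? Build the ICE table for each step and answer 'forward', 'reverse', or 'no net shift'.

Direction: reverse

Q₀ = 0.0118 vs Keq = 68.21 ⇒ Q<K, forward
Step 1:
                  A         B         L
  I          0.1556    0.1116    0.1368
  C         -0.1447   0.07234     0.217
  E         0.01093    0.1839    0.3538
  solve Keq expr → x = 0.07234; check Q = 68.21
Then remove 0.002539 M of A.
Step 2:
                  A         B         L
  I        0.008389    0.1839    0.3538
  C        0.002342 -0.001171 -0.003513
  E         0.01073    0.1828    0.3503
  solve Keq expr → x = -0.001171; check Q = 68.21
Then change container volume by factor 0.5 (V_new/V_old).
Step 3:
                  A         B         L
  I         0.02146    0.3655    0.7006
  C         0.01843 -0.009217  -0.02765
  E          0.0399    0.3563    0.6729
  solve Keq expr → x = -0.009217; check Q = 68.21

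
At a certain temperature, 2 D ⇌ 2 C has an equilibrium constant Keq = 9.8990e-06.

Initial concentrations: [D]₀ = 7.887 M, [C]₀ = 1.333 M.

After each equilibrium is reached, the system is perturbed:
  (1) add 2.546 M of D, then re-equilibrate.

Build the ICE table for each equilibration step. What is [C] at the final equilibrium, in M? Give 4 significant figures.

[C]_eq = 0.0369 M

Q₀ = 0.02857 vs Keq = 9.8990e-06 ⇒ Q>K, reverse
Step 1:
                   D          C
  Initial      7.887      1.333
  Change       1.304     -1.304
  Equil        9.191    0.02892
  solve Keq expr → x = -0.652; check Q = 9.8990e-06
Then add 2.546 M of D.
Step 2:
                   D          C
  Initial      11.74    0.02892
  Change   -0.007985   0.007985
  Equil        11.73     0.0369
  solve Keq expr → x = 0.003993; check Q = 9.8990e-06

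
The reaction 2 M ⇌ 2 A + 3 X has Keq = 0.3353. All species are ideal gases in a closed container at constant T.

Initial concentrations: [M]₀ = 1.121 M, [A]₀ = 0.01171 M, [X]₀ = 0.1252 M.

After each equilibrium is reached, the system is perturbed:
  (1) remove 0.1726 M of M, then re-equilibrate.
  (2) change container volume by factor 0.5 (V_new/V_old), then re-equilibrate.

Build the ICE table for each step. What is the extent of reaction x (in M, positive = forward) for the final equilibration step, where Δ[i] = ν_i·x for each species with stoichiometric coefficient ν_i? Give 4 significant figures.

x = -0.1335 M

Q₀ = 2.1415e-07 vs Keq = 0.3353 ⇒ Q<K, forward
Step 1:
                   M          A          X
  init         1.121    0.01171     0.1252
  Δ          -0.4754     0.4754     0.7131
  eq          0.6456     0.4871     0.8383
  solve Keq expr → x = 0.2377; check Q = 0.3353
Then remove 0.1726 M of M.
Step 2:
                   M          A          X
  init         0.473     0.4871     0.8383
  Δ          0.04463   -0.04463   -0.06694
  eq          0.5176     0.4425     0.7713
  solve Keq expr → x = -0.02231; check Q = 0.3353
Then change container volume by factor 0.5 (V_new/V_old).
Step 3:
                   M          A          X
  init         1.035     0.8849      1.543
  Δ           0.2671    -0.2671    -0.4006
  eq           1.302     0.6179      1.142
  solve Keq expr → x = -0.1335; check Q = 0.3353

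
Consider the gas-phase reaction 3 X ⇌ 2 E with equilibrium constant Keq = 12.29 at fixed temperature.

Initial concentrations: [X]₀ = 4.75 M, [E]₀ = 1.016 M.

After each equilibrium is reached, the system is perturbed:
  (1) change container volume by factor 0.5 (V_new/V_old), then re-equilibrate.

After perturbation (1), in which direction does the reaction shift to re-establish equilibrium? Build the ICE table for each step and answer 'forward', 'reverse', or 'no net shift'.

Direction: forward

Q₀ = 0.009632 vs Keq = 12.29 ⇒ Q<K, forward
Step 1:
                    X           E
  init           4.75       1.016
  Δ            -3.748       2.499
  eq            1.002       3.515
  solve Keq expr → x = 1.249; check Q = 12.29
Then change container volume by factor 0.5 (V_new/V_old).
Step 2:
                    X           E
  init          2.003        7.03
  Δ           -0.3758      0.2505
  eq            1.628        7.28
  solve Keq expr → x = 0.1253; check Q = 12.29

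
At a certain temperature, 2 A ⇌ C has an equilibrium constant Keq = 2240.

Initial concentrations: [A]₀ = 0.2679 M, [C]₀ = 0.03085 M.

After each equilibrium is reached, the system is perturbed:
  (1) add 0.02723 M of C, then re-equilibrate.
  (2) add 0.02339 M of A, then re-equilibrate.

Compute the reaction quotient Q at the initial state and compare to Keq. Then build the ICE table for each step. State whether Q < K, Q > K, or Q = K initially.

Q₀ = 0.4298; Q < K (proceeds forward)

Q₀ = 0.4298 vs Keq = 2240 ⇒ Q<K, forward
Step 1:
                  A         C
  init       0.2679   0.03085
  Δ         -0.2594    0.1297
  eq       0.008466    0.1606
  solve Keq expr → x = 0.1297; check Q = 2240
Then add 0.02723 M of C.
Step 2:
                  A         C
  init     0.008466    0.1878
  Δ       6.8149e-04 -3.4075e-04
  eq       0.009148    0.1875
  solve Keq expr → x = -3.4075e-04; check Q = 2240
Then add 0.02339 M of A.
Step 3:
                  A         C
  init      0.03254    0.1875
  Δ        -0.02311   0.01156
  eq       0.009426     0.199
  solve Keq expr → x = 0.01156; check Q = 2240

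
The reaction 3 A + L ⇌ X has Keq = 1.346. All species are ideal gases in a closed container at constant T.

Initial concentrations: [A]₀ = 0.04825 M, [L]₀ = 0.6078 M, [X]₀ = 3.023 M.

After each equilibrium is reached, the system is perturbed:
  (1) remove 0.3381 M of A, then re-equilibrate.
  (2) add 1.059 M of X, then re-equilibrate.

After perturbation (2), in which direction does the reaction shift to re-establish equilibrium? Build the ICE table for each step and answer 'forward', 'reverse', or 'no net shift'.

Q₀ = 4.4278e+04 vs Keq = 1.346 ⇒ Q>K, reverse
Step 1:
                  A         L         X
  I         0.04825    0.6078     3.023
  C           1.198    0.3993   -0.3993
  E           1.246     1.007     2.624
  solve Keq expr → x = -0.3993; check Q = 1.346
Then remove 0.3381 M of A.
Step 2:
                  A         L         X
  I          0.9081     1.007     2.624
  C          0.2862   0.09541  -0.09541
  E           1.194     1.103     2.528
  solve Keq expr → x = -0.09541; check Q = 1.346
Then add 1.059 M of X.
Step 3:
                  A         L         X
  I           1.194     1.103     3.587
  C          0.1259   0.04198  -0.04198
  E            1.32     1.145     3.545
  solve Keq expr → x = -0.04198; check Q = 1.346

Direction: reverse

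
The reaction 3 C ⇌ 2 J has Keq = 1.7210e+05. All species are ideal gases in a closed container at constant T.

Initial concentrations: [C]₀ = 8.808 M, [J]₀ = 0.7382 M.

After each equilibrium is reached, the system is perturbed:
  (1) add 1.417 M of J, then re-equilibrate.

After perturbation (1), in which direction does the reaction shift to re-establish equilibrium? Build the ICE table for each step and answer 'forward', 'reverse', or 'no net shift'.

Direction: reverse

Q₀ = 7.9747e-04 vs Keq = 1.7210e+05 ⇒ Q<K, forward
Step 1:
                    C           J
  I             8.808      0.7382
  C            -8.745        5.83
  E           0.06305       6.568
  solve Keq expr → x = 2.915; check Q = 1.7210e+05
Then add 1.417 M of J.
Step 2:
                    C           J
  I           0.06305       7.985
  C          0.008735   -0.005824
  E           0.07179       7.979
  solve Keq expr → x = -0.002912; check Q = 1.7210e+05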